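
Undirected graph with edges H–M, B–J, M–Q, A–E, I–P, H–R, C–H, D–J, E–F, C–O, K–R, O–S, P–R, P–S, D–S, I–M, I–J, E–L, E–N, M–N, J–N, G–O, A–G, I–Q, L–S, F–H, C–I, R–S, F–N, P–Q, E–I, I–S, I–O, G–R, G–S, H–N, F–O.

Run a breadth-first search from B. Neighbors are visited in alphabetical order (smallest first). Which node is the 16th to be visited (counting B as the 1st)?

L

Visit B; enqueue J → queue [J]
Visit J; enqueue D, I, N → queue [D, I, N]
Visit D; enqueue S → queue [I, N, S]
Visit I; enqueue C, E, M, O, P, Q → queue [N, S, C, E, M, O, P, Q]
Visit N; enqueue F, H → queue [S, C, E, M, O, P, Q, F, H]
Visit S; enqueue G, L, R → queue [C, E, M, O, P, Q, F, H, G, L, R]
Visit C → queue [E, M, O, P, Q, F, H, G, L, R]
Visit E; enqueue A → queue [M, O, P, Q, F, H, G, L, R, A]
Visit M → queue [O, P, Q, F, H, G, L, R, A]
Visit O → queue [P, Q, F, H, G, L, R, A]
Visit P → queue [Q, F, H, G, L, R, A]
Visit Q → queue [F, H, G, L, R, A]
Visit F → queue [H, G, L, R, A]
Visit H → queue [G, L, R, A]
Visit G → queue [L, R, A]
Visit L → queue [R, A]
Visit R; enqueue K → queue [A, K]
Visit A → queue [K]
Visit K → queue []

Visit order: B, J, D, I, N, S, C, E, M, O, P, Q, F, H, G, L, R, A, K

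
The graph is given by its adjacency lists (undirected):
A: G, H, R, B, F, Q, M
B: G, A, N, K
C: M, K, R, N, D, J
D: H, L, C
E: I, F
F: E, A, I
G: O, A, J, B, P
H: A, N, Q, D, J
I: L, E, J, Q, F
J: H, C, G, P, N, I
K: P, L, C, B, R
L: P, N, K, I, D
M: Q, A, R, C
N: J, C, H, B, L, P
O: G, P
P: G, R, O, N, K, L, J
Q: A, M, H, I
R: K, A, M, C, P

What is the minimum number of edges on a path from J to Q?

2

Level 0: J
Level 1: C, G, H, I, N, P
Level 2: A, B, D, E, F, K, L, M, O, Q, R
Q first appears at level 2.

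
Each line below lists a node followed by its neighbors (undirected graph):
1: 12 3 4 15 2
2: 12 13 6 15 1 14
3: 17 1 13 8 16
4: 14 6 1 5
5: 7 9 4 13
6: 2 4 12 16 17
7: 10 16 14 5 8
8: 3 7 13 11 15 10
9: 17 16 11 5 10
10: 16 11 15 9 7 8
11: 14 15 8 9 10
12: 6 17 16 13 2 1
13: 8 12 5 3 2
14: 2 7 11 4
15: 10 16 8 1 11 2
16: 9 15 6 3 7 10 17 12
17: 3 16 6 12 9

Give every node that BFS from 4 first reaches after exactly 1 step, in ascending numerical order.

Level 0: 4
Level 1: 1, 5, 6, 14
Level 2: 2, 3, 7, 9, 11, 12, 13, 15, 16, 17
Level 3: 8, 10

1, 5, 6, 14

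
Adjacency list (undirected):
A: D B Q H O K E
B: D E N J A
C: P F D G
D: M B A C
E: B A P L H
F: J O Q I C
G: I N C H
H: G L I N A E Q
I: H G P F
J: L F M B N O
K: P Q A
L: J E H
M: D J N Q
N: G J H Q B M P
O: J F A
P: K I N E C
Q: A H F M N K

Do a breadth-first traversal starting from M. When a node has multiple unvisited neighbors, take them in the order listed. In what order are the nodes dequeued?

Visit M; enqueue D, J, N, Q → queue [D, J, N, Q]
Visit D; enqueue B, A, C → queue [J, N, Q, B, A, C]
Visit J; enqueue L, F, O → queue [N, Q, B, A, C, L, F, O]
Visit N; enqueue G, H, P → queue [Q, B, A, C, L, F, O, G, H, P]
Visit Q; enqueue K → queue [B, A, C, L, F, O, G, H, P, K]
Visit B; enqueue E → queue [A, C, L, F, O, G, H, P, K, E]
Visit A → queue [C, L, F, O, G, H, P, K, E]
Visit C → queue [L, F, O, G, H, P, K, E]
Visit L → queue [F, O, G, H, P, K, E]
Visit F; enqueue I → queue [O, G, H, P, K, E, I]
Visit O → queue [G, H, P, K, E, I]
Visit G → queue [H, P, K, E, I]
Visit H → queue [P, K, E, I]
Visit P → queue [K, E, I]
Visit K → queue [E, I]
Visit E → queue [I]
Visit I → queue []

M -> D -> J -> N -> Q -> B -> A -> C -> L -> F -> O -> G -> H -> P -> K -> E -> I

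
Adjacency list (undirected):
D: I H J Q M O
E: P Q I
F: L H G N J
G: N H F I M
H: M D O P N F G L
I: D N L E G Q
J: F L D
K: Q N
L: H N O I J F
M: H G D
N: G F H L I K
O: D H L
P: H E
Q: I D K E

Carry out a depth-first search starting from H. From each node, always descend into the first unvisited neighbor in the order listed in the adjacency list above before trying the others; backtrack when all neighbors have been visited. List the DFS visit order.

Visit H
H → M
M → G
G → N
N → F
F → L
L → O
O → D
D → I
I → E
E → P
E → Q
Q → K
D → J

H, M, G, N, F, L, O, D, I, E, P, Q, K, J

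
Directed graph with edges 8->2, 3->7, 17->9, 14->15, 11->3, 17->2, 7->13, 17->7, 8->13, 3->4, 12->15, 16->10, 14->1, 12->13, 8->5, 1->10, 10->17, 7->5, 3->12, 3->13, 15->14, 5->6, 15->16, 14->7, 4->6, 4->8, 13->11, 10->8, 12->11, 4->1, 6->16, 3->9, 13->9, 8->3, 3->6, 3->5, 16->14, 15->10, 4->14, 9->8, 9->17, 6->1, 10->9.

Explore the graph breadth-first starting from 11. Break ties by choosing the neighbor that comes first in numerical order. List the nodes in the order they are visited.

11, 3, 4, 5, 6, 7, 9, 12, 13, 1, 8, 14, 16, 17, 15, 10, 2

Visit 11; enqueue 3 → queue [3]
Visit 3; enqueue 4, 5, 6, 7, 9, 12, 13 → queue [4, 5, 6, 7, 9, 12, 13]
Visit 4; enqueue 1, 8, 14 → queue [5, 6, 7, 9, 12, 13, 1, 8, 14]
Visit 5 → queue [6, 7, 9, 12, 13, 1, 8, 14]
Visit 6; enqueue 16 → queue [7, 9, 12, 13, 1, 8, 14, 16]
Visit 7 → queue [9, 12, 13, 1, 8, 14, 16]
Visit 9; enqueue 17 → queue [12, 13, 1, 8, 14, 16, 17]
Visit 12; enqueue 15 → queue [13, 1, 8, 14, 16, 17, 15]
Visit 13 → queue [1, 8, 14, 16, 17, 15]
Visit 1; enqueue 10 → queue [8, 14, 16, 17, 15, 10]
Visit 8; enqueue 2 → queue [14, 16, 17, 15, 10, 2]
Visit 14 → queue [16, 17, 15, 10, 2]
Visit 16 → queue [17, 15, 10, 2]
Visit 17 → queue [15, 10, 2]
Visit 15 → queue [10, 2]
Visit 10 → queue [2]
Visit 2 → queue []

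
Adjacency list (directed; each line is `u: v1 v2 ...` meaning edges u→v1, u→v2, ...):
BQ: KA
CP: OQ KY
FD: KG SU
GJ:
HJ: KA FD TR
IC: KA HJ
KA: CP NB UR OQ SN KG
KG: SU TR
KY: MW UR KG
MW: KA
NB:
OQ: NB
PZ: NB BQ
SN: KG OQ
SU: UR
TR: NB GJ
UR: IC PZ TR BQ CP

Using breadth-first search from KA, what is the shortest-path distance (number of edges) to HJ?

3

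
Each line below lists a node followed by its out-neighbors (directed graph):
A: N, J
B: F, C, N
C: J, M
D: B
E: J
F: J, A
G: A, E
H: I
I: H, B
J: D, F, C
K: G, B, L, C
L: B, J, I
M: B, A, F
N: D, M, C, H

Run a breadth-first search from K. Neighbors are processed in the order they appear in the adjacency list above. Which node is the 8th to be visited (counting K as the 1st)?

F

Visit K; enqueue G, B, L, C → queue [G, B, L, C]
Visit G; enqueue A, E → queue [B, L, C, A, E]
Visit B; enqueue F, N → queue [L, C, A, E, F, N]
Visit L; enqueue J, I → queue [C, A, E, F, N, J, I]
Visit C; enqueue M → queue [A, E, F, N, J, I, M]
Visit A → queue [E, F, N, J, I, M]
Visit E → queue [F, N, J, I, M]
Visit F → queue [N, J, I, M]
Visit N; enqueue D, H → queue [J, I, M, D, H]
Visit J → queue [I, M, D, H]
Visit I → queue [M, D, H]
Visit M → queue [D, H]
Visit D → queue [H]
Visit H → queue []

Visit order: K, G, B, L, C, A, E, F, N, J, I, M, D, H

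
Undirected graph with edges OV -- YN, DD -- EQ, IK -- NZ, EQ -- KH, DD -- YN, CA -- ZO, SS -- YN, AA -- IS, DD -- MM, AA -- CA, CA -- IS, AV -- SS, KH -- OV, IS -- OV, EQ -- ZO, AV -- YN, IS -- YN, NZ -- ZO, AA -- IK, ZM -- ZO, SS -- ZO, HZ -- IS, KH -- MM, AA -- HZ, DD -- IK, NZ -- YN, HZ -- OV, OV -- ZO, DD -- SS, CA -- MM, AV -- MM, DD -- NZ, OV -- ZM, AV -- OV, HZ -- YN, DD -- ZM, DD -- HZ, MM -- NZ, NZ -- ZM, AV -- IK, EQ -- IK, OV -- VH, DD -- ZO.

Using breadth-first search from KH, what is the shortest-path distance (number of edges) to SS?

3

Level 0: KH
Level 1: EQ, MM, OV
Level 2: AV, CA, DD, HZ, IK, IS, NZ, VH, YN, ZM, ZO
Level 3: AA, SS
SS first appears at level 3.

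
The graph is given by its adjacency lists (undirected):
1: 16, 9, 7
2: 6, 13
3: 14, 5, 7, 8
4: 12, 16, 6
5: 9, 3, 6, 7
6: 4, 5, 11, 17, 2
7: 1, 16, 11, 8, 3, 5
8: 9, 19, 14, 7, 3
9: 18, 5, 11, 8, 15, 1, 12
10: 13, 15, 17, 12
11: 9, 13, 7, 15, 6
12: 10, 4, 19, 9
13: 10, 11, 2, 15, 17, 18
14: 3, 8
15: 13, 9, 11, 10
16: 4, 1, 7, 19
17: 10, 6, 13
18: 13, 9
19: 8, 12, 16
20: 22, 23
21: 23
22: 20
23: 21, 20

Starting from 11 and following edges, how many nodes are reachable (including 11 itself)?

19

BFS from 11 visits: 11, 6, 7, 9, 13, 15, 2, 4, 5, 17, 1, 3, 8, 16, 12, 18, 10, 14, 19
Reachable nodes: 19 of 23 total.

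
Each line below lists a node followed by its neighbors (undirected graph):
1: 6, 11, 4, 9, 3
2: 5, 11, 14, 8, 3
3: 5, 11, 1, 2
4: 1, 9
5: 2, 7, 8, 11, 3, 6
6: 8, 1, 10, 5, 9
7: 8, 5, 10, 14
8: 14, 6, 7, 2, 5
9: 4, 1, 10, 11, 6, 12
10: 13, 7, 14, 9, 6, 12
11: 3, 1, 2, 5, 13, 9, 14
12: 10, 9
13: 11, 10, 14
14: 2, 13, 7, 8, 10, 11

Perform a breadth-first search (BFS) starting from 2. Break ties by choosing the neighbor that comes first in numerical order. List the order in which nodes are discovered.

Visit 2; enqueue 3, 5, 8, 11, 14 → queue [3, 5, 8, 11, 14]
Visit 3; enqueue 1 → queue [5, 8, 11, 14, 1]
Visit 5; enqueue 6, 7 → queue [8, 11, 14, 1, 6, 7]
Visit 8 → queue [11, 14, 1, 6, 7]
Visit 11; enqueue 9, 13 → queue [14, 1, 6, 7, 9, 13]
Visit 14; enqueue 10 → queue [1, 6, 7, 9, 13, 10]
Visit 1; enqueue 4 → queue [6, 7, 9, 13, 10, 4]
Visit 6 → queue [7, 9, 13, 10, 4]
Visit 7 → queue [9, 13, 10, 4]
Visit 9; enqueue 12 → queue [13, 10, 4, 12]
Visit 13 → queue [10, 4, 12]
Visit 10 → queue [4, 12]
Visit 4 → queue [12]
Visit 12 → queue []

2 -> 3 -> 5 -> 8 -> 11 -> 14 -> 1 -> 6 -> 7 -> 9 -> 13 -> 10 -> 4 -> 12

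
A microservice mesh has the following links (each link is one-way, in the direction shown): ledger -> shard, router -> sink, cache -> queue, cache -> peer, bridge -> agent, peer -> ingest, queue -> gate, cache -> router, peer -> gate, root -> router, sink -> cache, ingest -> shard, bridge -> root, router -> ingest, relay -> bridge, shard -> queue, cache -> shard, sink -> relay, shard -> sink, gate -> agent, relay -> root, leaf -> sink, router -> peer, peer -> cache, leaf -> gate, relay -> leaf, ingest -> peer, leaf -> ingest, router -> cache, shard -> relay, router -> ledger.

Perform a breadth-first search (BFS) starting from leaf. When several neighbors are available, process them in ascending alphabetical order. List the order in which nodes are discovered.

Visit leaf; enqueue gate, ingest, sink → queue [gate, ingest, sink]
Visit gate; enqueue agent → queue [ingest, sink, agent]
Visit ingest; enqueue peer, shard → queue [sink, agent, peer, shard]
Visit sink; enqueue cache, relay → queue [agent, peer, shard, cache, relay]
Visit agent → queue [peer, shard, cache, relay]
Visit peer → queue [shard, cache, relay]
Visit shard; enqueue queue → queue [cache, relay, queue]
Visit cache; enqueue router → queue [relay, queue, router]
Visit relay; enqueue bridge, root → queue [queue, router, bridge, root]
Visit queue → queue [router, bridge, root]
Visit router; enqueue ledger → queue [bridge, root, ledger]
Visit bridge → queue [root, ledger]
Visit root → queue [ledger]
Visit ledger → queue []

leaf gate ingest sink agent peer shard cache relay queue router bridge root ledger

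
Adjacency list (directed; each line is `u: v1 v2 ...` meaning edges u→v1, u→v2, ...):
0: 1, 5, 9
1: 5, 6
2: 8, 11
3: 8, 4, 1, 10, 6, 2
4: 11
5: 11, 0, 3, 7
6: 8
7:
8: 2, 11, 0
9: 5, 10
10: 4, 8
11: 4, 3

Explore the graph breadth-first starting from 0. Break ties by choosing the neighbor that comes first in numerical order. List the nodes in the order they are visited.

Visit 0; enqueue 1, 5, 9 → queue [1, 5, 9]
Visit 1; enqueue 6 → queue [5, 9, 6]
Visit 5; enqueue 3, 7, 11 → queue [9, 6, 3, 7, 11]
Visit 9; enqueue 10 → queue [6, 3, 7, 11, 10]
Visit 6; enqueue 8 → queue [3, 7, 11, 10, 8]
Visit 3; enqueue 2, 4 → queue [7, 11, 10, 8, 2, 4]
Visit 7 → queue [11, 10, 8, 2, 4]
Visit 11 → queue [10, 8, 2, 4]
Visit 10 → queue [8, 2, 4]
Visit 8 → queue [2, 4]
Visit 2 → queue [4]
Visit 4 → queue []

0, 1, 5, 9, 6, 3, 7, 11, 10, 8, 2, 4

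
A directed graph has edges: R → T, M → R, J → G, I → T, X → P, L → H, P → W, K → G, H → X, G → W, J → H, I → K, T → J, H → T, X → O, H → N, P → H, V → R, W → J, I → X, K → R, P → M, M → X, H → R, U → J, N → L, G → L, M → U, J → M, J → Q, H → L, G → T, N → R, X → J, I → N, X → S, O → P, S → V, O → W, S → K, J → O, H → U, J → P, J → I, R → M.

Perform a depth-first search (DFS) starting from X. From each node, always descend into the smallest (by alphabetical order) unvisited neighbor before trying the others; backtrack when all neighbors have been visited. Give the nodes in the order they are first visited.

Visit X
X → J
J → G
G → L
L → H
H → N
N → R
R → M
M → U
R → T
G → W
J → I
I → K
J → O
O → P
J → Q
X → S
S → V

X, J, G, L, H, N, R, M, U, T, W, I, K, O, P, Q, S, V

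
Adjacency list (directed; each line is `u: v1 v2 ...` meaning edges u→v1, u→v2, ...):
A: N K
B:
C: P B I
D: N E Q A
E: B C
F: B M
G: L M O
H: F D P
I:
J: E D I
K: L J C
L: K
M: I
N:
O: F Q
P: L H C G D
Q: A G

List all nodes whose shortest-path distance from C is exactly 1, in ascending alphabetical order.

Level 0: C
Level 1: B, I, P
Level 2: D, G, H, L
Level 3: A, E, F, K, M, N, O, Q
Level 4: J

B, I, P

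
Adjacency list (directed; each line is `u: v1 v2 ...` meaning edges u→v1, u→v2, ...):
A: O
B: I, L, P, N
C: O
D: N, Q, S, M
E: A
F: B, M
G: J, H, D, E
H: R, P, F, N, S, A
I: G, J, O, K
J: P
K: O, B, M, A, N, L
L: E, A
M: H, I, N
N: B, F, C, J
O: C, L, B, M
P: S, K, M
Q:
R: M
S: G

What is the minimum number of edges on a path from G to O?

3

Level 0: G
Level 1: D, E, H, J
Level 2: A, F, M, N, P, Q, R, S
Level 3: B, C, I, K, O
Level 4: L
O first appears at level 3.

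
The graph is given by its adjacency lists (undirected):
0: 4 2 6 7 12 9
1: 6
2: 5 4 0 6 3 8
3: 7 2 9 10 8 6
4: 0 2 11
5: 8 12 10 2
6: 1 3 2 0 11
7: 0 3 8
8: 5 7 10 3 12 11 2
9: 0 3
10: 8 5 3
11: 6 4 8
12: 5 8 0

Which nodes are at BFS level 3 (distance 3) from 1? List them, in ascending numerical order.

4, 5, 7, 8, 9, 10, 12

Level 0: 1
Level 1: 6
Level 2: 0, 2, 3, 11
Level 3: 4, 5, 7, 8, 9, 10, 12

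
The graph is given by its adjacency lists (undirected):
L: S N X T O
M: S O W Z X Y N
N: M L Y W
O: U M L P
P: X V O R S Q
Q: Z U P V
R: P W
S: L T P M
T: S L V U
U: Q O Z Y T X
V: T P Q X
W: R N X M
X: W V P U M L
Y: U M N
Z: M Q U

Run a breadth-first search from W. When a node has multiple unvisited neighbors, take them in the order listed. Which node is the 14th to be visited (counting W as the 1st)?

Visit W; enqueue R, N, X, M → queue [R, N, X, M]
Visit R; enqueue P → queue [N, X, M, P]
Visit N; enqueue L, Y → queue [X, M, P, L, Y]
Visit X; enqueue V, U → queue [M, P, L, Y, V, U]
Visit M; enqueue S, O, Z → queue [P, L, Y, V, U, S, O, Z]
Visit P; enqueue Q → queue [L, Y, V, U, S, O, Z, Q]
Visit L; enqueue T → queue [Y, V, U, S, O, Z, Q, T]
Visit Y → queue [V, U, S, O, Z, Q, T]
Visit V → queue [U, S, O, Z, Q, T]
Visit U → queue [S, O, Z, Q, T]
Visit S → queue [O, Z, Q, T]
Visit O → queue [Z, Q, T]
Visit Z → queue [Q, T]
Visit Q → queue [T]
Visit T → queue []

Visit order: W, R, N, X, M, P, L, Y, V, U, S, O, Z, Q, T

Q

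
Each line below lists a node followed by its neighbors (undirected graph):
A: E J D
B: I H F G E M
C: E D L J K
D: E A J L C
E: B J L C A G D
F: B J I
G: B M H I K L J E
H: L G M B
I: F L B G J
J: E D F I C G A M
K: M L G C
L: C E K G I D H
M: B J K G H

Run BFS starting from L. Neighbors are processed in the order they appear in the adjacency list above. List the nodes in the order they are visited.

L, C, E, K, G, I, D, H, J, B, A, M, F

Visit L; enqueue C, E, K, G, I, D, H → queue [C, E, K, G, I, D, H]
Visit C; enqueue J → queue [E, K, G, I, D, H, J]
Visit E; enqueue B, A → queue [K, G, I, D, H, J, B, A]
Visit K; enqueue M → queue [G, I, D, H, J, B, A, M]
Visit G → queue [I, D, H, J, B, A, M]
Visit I; enqueue F → queue [D, H, J, B, A, M, F]
Visit D → queue [H, J, B, A, M, F]
Visit H → queue [J, B, A, M, F]
Visit J → queue [B, A, M, F]
Visit B → queue [A, M, F]
Visit A → queue [M, F]
Visit M → queue [F]
Visit F → queue []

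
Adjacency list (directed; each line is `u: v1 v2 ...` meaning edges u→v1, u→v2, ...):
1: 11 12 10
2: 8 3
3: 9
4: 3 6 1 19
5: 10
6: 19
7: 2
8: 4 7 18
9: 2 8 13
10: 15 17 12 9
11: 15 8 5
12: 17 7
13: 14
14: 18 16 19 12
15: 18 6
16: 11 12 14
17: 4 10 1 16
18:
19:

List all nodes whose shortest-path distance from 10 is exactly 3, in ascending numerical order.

3, 11, 14, 19

Level 0: 10
Level 1: 9, 12, 15, 17
Level 2: 1, 2, 4, 6, 7, 8, 13, 16, 18
Level 3: 3, 11, 14, 19
Level 4: 5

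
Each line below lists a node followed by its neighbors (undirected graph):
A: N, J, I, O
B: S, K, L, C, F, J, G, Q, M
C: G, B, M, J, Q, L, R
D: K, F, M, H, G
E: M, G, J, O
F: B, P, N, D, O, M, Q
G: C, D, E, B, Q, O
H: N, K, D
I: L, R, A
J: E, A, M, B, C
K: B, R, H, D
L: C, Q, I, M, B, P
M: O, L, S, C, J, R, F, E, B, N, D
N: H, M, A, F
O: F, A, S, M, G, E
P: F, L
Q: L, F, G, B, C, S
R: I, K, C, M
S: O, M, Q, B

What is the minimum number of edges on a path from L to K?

Level 0: L
Level 1: B, C, I, M, P, Q
Level 2: A, D, E, F, G, J, K, N, O, R, S
Level 3: H
K first appears at level 2.

2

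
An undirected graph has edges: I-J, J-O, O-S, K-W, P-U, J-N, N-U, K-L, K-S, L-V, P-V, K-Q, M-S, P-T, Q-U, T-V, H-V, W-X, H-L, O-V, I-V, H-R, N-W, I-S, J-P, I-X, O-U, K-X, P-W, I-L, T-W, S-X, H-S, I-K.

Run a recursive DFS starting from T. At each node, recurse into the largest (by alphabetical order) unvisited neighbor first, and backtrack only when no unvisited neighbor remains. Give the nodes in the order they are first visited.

T W X S O V P U Q K L I J N H R M

Visit T
T → W
W → X
X → S
S → O
O → V
V → P
P → U
U → Q
Q → K
K → L
L → I
I → J
J → N
L → H
H → R
S → M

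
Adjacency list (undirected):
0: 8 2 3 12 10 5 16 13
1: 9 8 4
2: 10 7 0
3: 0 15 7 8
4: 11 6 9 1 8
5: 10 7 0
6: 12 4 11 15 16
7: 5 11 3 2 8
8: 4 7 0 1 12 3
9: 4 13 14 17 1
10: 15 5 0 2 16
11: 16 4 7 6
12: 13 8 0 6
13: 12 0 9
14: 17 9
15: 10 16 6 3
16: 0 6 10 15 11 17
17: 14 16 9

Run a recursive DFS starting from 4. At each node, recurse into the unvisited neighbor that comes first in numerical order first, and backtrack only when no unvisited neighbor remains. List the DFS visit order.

4, 1, 8, 0, 2, 7, 3, 15, 6, 11, 16, 10, 5, 17, 9, 13, 12, 14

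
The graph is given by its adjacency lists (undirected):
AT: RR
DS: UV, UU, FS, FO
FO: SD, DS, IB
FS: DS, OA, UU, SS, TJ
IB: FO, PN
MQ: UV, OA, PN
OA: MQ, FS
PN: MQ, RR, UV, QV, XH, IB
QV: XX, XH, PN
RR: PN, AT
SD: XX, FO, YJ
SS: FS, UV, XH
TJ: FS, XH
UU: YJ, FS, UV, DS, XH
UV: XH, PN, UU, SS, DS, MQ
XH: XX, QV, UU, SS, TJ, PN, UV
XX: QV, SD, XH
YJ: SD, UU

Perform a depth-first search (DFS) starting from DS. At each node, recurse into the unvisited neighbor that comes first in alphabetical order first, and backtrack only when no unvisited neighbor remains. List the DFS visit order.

DS, FO, IB, PN, MQ, OA, FS, SS, UV, UU, XH, QV, XX, SD, YJ, TJ, RR, AT

Visit DS
DS → FO
FO → IB
IB → PN
PN → MQ
MQ → OA
OA → FS
FS → SS
SS → UV
UV → UU
UU → XH
XH → QV
QV → XX
XX → SD
SD → YJ
XH → TJ
PN → RR
RR → AT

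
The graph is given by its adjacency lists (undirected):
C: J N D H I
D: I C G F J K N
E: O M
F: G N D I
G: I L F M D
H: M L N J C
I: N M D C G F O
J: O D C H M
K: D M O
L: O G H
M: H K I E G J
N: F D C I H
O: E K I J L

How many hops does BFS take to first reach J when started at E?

Level 0: E
Level 1: M, O
Level 2: G, H, I, J, K, L
Level 3: C, D, F, N
J first appears at level 2.

2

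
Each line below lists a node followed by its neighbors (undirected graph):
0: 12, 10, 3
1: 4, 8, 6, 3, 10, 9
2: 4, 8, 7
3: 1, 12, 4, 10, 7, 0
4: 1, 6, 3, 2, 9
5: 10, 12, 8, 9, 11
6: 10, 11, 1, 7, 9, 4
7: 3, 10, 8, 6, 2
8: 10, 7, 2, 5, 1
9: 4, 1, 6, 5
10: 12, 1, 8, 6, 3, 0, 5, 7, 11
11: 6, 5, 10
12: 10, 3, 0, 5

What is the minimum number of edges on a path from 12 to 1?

2

Level 0: 12
Level 1: 0, 3, 5, 10
Level 2: 1, 4, 6, 7, 8, 9, 11
Level 3: 2
1 first appears at level 2.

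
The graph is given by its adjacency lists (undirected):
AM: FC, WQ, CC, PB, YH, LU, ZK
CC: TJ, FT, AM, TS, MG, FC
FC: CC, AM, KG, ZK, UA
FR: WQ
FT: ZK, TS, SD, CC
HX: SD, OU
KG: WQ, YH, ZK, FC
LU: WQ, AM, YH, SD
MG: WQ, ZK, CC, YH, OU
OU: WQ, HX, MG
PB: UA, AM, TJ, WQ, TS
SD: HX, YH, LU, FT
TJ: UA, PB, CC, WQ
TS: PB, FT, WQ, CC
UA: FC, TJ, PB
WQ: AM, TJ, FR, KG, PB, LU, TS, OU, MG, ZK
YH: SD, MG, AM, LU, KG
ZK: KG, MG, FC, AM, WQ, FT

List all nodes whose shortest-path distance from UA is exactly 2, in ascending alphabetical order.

AM, CC, KG, TS, WQ, ZK

Level 0: UA
Level 1: FC, PB, TJ
Level 2: AM, CC, KG, TS, WQ, ZK
Level 3: FR, FT, LU, MG, OU, YH
Level 4: HX, SD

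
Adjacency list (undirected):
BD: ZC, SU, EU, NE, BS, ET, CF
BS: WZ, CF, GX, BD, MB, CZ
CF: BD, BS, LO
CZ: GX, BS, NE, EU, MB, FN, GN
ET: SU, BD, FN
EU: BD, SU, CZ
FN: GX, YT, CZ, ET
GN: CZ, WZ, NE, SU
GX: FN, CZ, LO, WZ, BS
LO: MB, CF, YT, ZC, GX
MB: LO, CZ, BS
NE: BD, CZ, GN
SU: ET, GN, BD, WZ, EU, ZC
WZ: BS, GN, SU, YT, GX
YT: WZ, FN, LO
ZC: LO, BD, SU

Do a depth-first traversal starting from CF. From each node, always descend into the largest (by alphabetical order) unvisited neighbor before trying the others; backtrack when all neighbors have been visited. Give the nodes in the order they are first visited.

Visit CF
CF → LO
LO → ZC
ZC → SU
SU → WZ
WZ → YT
YT → FN
FN → GX
GX → CZ
CZ → NE
NE → GN
NE → BD
BD → EU
BD → ET
BD → BS
BS → MB

CF, LO, ZC, SU, WZ, YT, FN, GX, CZ, NE, GN, BD, EU, ET, BS, MB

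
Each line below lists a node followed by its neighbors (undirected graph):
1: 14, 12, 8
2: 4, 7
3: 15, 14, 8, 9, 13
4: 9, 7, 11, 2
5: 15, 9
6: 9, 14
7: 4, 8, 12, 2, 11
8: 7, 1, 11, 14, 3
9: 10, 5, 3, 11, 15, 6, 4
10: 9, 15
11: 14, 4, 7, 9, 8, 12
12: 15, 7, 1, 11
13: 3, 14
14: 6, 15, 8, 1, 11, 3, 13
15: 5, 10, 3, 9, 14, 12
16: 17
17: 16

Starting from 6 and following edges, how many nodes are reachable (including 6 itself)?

15

BFS from 6 visits: 6, 14, 9, 15, 13, 11, 8, 3, 1, 10, 5, 4, 12, 7, 2
Reachable nodes: 15 of 17 total.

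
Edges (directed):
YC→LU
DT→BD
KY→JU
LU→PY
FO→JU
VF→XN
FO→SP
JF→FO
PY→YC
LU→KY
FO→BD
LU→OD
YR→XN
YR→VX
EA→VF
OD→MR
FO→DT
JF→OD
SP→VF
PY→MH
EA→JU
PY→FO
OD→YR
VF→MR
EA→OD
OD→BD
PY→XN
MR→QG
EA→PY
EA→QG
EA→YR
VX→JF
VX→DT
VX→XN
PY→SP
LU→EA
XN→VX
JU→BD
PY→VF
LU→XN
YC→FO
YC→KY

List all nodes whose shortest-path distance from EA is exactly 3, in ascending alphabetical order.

DT, JF, KY, LU

Level 0: EA
Level 1: JU, OD, PY, QG, VF, YR
Level 2: BD, FO, MH, MR, SP, VX, XN, YC
Level 3: DT, JF, KY, LU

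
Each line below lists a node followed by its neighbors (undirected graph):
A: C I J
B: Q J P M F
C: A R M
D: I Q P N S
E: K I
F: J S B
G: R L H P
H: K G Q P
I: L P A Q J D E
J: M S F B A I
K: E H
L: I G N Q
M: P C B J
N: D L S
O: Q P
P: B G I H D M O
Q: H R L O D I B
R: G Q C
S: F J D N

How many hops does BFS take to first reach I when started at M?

Level 0: M
Level 1: B, C, J, P
Level 2: A, D, F, G, H, I, O, Q, R, S
Level 3: E, K, L, N
I first appears at level 2.

2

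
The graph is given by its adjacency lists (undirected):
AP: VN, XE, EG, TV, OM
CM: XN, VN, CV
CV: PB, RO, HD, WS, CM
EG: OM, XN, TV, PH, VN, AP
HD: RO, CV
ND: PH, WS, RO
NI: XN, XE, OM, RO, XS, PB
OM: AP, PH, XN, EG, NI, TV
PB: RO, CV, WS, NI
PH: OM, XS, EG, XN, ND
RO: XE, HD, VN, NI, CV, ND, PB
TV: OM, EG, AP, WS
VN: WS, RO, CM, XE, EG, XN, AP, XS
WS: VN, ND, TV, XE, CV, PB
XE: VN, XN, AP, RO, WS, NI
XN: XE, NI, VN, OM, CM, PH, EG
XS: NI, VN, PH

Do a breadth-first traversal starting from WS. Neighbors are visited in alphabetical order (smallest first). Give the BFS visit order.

WS -> CV -> ND -> PB -> TV -> VN -> XE -> CM -> HD -> RO -> PH -> NI -> AP -> EG -> OM -> XN -> XS

Visit WS; enqueue CV, ND, PB, TV, VN, XE → queue [CV, ND, PB, TV, VN, XE]
Visit CV; enqueue CM, HD, RO → queue [ND, PB, TV, VN, XE, CM, HD, RO]
Visit ND; enqueue PH → queue [PB, TV, VN, XE, CM, HD, RO, PH]
Visit PB; enqueue NI → queue [TV, VN, XE, CM, HD, RO, PH, NI]
Visit TV; enqueue AP, EG, OM → queue [VN, XE, CM, HD, RO, PH, NI, AP, EG, OM]
Visit VN; enqueue XN, XS → queue [XE, CM, HD, RO, PH, NI, AP, EG, OM, XN, XS]
Visit XE → queue [CM, HD, RO, PH, NI, AP, EG, OM, XN, XS]
Visit CM → queue [HD, RO, PH, NI, AP, EG, OM, XN, XS]
Visit HD → queue [RO, PH, NI, AP, EG, OM, XN, XS]
Visit RO → queue [PH, NI, AP, EG, OM, XN, XS]
Visit PH → queue [NI, AP, EG, OM, XN, XS]
Visit NI → queue [AP, EG, OM, XN, XS]
Visit AP → queue [EG, OM, XN, XS]
Visit EG → queue [OM, XN, XS]
Visit OM → queue [XN, XS]
Visit XN → queue [XS]
Visit XS → queue []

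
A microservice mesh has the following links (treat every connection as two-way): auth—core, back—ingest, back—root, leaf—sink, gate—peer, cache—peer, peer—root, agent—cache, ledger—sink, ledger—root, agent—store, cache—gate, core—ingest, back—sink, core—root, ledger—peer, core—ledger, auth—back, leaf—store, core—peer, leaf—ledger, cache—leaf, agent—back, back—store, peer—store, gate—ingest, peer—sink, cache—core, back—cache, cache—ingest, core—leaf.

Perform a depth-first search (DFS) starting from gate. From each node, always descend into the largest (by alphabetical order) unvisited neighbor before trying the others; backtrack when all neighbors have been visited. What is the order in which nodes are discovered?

Visit gate
gate → peer
peer → store
store → leaf
leaf → sink
sink → ledger
ledger → root
root → core
core → ingest
ingest → cache
cache → back
back → auth
back → agent

gate, peer, store, leaf, sink, ledger, root, core, ingest, cache, back, auth, agent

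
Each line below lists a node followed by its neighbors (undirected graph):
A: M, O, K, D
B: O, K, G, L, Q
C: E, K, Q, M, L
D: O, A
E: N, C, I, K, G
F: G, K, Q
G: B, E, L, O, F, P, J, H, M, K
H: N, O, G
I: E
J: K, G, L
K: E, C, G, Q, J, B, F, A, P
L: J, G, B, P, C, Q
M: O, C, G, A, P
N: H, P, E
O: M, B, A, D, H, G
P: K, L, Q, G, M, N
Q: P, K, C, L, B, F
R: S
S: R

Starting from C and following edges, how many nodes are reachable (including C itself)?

17

BFS from C visits: C, E, K, L, M, Q, G, I, N, A, B, F, J, P, O, H, D
Reachable nodes: 17 of 19 total.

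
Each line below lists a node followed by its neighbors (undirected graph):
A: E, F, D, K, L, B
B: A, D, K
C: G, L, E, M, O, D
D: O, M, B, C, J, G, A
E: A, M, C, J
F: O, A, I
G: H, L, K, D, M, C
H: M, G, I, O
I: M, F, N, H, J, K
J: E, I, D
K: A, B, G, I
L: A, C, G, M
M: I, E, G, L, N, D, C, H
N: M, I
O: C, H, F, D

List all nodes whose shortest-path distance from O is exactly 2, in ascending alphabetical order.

A, B, E, G, I, J, L, M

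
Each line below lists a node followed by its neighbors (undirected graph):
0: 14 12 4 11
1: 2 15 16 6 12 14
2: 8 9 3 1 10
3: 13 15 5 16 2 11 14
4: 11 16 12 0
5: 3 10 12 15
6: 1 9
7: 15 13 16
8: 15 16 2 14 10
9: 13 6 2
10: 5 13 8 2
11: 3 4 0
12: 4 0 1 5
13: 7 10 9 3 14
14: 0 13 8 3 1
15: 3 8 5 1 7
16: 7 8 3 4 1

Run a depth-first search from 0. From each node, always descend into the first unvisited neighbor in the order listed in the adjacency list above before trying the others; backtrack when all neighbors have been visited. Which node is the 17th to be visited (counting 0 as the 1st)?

6

Visit 0
0 → 14
14 → 13
13 → 7
7 → 15
15 → 3
3 → 5
5 → 10
10 → 8
8 → 16
16 → 4
4 → 11
4 → 12
12 → 1
1 → 2
2 → 9
9 → 6

Visit order: 0, 14, 13, 7, 15, 3, 5, 10, 8, 16, 4, 11, 12, 1, 2, 9, 6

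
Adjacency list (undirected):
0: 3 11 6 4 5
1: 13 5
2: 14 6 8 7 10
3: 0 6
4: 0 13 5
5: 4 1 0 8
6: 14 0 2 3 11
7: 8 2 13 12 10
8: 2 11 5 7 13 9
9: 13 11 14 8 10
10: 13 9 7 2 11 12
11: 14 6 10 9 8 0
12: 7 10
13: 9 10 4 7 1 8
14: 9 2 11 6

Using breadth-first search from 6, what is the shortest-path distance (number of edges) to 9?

2

Level 0: 6
Level 1: 0, 2, 3, 11, 14
Level 2: 4, 5, 7, 8, 9, 10
Level 3: 1, 12, 13
9 first appears at level 2.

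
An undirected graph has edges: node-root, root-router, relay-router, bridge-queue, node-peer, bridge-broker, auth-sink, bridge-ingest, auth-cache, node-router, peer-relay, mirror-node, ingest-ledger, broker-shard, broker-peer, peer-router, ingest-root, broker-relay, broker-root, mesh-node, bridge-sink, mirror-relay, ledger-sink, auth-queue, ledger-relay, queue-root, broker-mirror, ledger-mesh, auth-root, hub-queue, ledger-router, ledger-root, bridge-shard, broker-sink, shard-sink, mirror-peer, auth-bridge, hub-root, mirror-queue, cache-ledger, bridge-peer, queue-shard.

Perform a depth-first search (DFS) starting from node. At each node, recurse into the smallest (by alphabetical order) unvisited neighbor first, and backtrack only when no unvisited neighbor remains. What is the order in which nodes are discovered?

Visit node
node → mesh
mesh → ledger
ledger → cache
cache → auth
auth → bridge
bridge → broker
broker → mirror
mirror → peer
peer → relay
relay → router
router → root
root → hub
hub → queue
queue → shard
shard → sink
root → ingest

node mesh ledger cache auth bridge broker mirror peer relay router root hub queue shard sink ingest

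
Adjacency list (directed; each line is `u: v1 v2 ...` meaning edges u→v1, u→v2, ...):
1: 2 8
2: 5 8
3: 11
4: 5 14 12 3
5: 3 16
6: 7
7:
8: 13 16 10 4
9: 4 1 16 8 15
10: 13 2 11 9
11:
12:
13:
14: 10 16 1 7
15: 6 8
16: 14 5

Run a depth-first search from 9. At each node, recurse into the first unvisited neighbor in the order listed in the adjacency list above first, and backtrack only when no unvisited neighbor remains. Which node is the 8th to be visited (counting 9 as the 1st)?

10

Visit 9
9 → 4
4 → 5
5 → 3
3 → 11
5 → 16
16 → 14
14 → 10
10 → 13
10 → 2
2 → 8
14 → 1
14 → 7
4 → 12
9 → 15
15 → 6

Visit order: 9, 4, 5, 3, 11, 16, 14, 10, 13, 2, 8, 1, 7, 12, 15, 6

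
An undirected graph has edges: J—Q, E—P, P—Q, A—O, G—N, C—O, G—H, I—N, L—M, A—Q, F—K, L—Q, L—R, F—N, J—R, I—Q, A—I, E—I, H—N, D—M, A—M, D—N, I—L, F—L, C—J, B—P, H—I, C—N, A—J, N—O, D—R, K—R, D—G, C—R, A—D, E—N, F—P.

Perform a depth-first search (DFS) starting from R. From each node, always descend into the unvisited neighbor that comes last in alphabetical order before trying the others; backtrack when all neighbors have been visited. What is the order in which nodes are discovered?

Visit R
R → L
L → Q
Q → P
P → F
F → N
N → O
O → C
C → J
J → A
A → M
M → D
D → G
G → H
H → I
I → E
F → K
P → B

R → L → Q → P → F → N → O → C → J → A → M → D → G → H → I → E → K → B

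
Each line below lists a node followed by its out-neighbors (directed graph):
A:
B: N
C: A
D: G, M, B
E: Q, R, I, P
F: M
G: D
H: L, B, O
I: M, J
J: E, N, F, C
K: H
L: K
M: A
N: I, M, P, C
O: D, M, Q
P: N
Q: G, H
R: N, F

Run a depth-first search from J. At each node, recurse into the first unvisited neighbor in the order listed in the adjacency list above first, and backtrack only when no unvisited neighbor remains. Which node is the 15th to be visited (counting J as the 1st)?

Visit J
J → E
E → Q
Q → G
G → D
D → M
M → A
D → B
B → N
N → I
N → P
N → C
Q → H
H → L
L → K
H → O
E → R
R → F

Visit order: J, E, Q, G, D, M, A, B, N, I, P, C, H, L, K, O, R, F

K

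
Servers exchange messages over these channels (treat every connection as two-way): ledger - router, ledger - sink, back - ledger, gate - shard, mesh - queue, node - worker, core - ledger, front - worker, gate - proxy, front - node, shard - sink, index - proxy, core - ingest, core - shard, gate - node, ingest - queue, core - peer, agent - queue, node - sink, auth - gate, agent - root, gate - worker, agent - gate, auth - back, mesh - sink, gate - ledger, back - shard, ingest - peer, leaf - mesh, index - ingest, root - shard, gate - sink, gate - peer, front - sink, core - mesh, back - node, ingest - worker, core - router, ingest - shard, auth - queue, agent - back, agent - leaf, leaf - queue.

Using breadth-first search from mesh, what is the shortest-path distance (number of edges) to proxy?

3

Level 0: mesh
Level 1: core, leaf, queue, sink
Level 2: agent, auth, front, gate, ingest, ledger, node, peer, router, shard
Level 3: back, index, proxy, root, worker
proxy first appears at level 3.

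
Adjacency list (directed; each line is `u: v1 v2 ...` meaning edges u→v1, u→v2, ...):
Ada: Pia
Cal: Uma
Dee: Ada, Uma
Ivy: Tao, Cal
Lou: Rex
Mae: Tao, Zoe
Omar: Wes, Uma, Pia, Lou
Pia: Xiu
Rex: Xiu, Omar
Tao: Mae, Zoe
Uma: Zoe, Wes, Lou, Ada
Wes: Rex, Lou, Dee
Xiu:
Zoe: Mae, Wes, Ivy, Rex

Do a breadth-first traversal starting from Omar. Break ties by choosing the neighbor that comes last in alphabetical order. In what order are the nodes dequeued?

Visit Omar; enqueue Wes, Uma, Pia, Lou → queue [Wes, Uma, Pia, Lou]
Visit Wes; enqueue Rex, Dee → queue [Uma, Pia, Lou, Rex, Dee]
Visit Uma; enqueue Zoe, Ada → queue [Pia, Lou, Rex, Dee, Zoe, Ada]
Visit Pia; enqueue Xiu → queue [Lou, Rex, Dee, Zoe, Ada, Xiu]
Visit Lou → queue [Rex, Dee, Zoe, Ada, Xiu]
Visit Rex → queue [Dee, Zoe, Ada, Xiu]
Visit Dee → queue [Zoe, Ada, Xiu]
Visit Zoe; enqueue Mae, Ivy → queue [Ada, Xiu, Mae, Ivy]
Visit Ada → queue [Xiu, Mae, Ivy]
Visit Xiu → queue [Mae, Ivy]
Visit Mae; enqueue Tao → queue [Ivy, Tao]
Visit Ivy; enqueue Cal → queue [Tao, Cal]
Visit Tao → queue [Cal]
Visit Cal → queue []

Omar -> Wes -> Uma -> Pia -> Lou -> Rex -> Dee -> Zoe -> Ada -> Xiu -> Mae -> Ivy -> Tao -> Cal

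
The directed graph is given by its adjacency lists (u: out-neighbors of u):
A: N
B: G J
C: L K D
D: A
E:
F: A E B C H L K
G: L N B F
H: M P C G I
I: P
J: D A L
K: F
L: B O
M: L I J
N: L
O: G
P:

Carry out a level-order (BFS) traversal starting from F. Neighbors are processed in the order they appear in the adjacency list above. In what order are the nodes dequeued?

Visit F; enqueue A, E, B, C, H, L, K → queue [A, E, B, C, H, L, K]
Visit A; enqueue N → queue [E, B, C, H, L, K, N]
Visit E → queue [B, C, H, L, K, N]
Visit B; enqueue G, J → queue [C, H, L, K, N, G, J]
Visit C; enqueue D → queue [H, L, K, N, G, J, D]
Visit H; enqueue M, P, I → queue [L, K, N, G, J, D, M, P, I]
Visit L; enqueue O → queue [K, N, G, J, D, M, P, I, O]
Visit K → queue [N, G, J, D, M, P, I, O]
Visit N → queue [G, J, D, M, P, I, O]
Visit G → queue [J, D, M, P, I, O]
Visit J → queue [D, M, P, I, O]
Visit D → queue [M, P, I, O]
Visit M → queue [P, I, O]
Visit P → queue [I, O]
Visit I → queue [O]
Visit O → queue []

F -> A -> E -> B -> C -> H -> L -> K -> N -> G -> J -> D -> M -> P -> I -> O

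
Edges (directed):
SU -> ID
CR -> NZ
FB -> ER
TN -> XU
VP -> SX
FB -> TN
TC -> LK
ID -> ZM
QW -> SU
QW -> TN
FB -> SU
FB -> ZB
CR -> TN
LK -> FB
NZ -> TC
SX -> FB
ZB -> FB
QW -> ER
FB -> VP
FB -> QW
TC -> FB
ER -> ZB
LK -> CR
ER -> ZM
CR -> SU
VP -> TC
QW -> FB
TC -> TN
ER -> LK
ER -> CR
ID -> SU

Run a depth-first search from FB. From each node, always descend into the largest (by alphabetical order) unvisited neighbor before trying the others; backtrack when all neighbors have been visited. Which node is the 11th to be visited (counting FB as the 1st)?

ZM

Visit FB
FB → ZB
FB → VP
VP → TC
TC → TN
TN → XU
TC → LK
LK → CR
CR → SU
SU → ID
ID → ZM
CR → NZ
VP → SX
FB → QW
QW → ER

Visit order: FB, ZB, VP, TC, TN, XU, LK, CR, SU, ID, ZM, NZ, SX, QW, ER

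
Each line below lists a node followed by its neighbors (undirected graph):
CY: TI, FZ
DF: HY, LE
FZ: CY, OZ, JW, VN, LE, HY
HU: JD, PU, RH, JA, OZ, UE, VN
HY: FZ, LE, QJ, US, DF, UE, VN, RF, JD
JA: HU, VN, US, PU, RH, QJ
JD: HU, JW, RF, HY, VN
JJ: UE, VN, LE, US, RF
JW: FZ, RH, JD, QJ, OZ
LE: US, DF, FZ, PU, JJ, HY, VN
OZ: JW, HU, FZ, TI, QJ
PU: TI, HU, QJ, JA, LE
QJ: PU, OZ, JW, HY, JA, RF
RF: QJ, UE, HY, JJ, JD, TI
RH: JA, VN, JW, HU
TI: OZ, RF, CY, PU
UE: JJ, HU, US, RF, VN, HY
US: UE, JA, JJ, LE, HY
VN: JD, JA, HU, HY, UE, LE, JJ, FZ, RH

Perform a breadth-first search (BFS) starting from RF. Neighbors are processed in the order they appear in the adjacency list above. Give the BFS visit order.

RF -> QJ -> UE -> HY -> JJ -> JD -> TI -> PU -> OZ -> JW -> JA -> HU -> US -> VN -> FZ -> LE -> DF -> CY -> RH

Visit RF; enqueue QJ, UE, HY, JJ, JD, TI → queue [QJ, UE, HY, JJ, JD, TI]
Visit QJ; enqueue PU, OZ, JW, JA → queue [UE, HY, JJ, JD, TI, PU, OZ, JW, JA]
Visit UE; enqueue HU, US, VN → queue [HY, JJ, JD, TI, PU, OZ, JW, JA, HU, US, VN]
Visit HY; enqueue FZ, LE, DF → queue [JJ, JD, TI, PU, OZ, JW, JA, HU, US, VN, FZ, LE, DF]
Visit JJ → queue [JD, TI, PU, OZ, JW, JA, HU, US, VN, FZ, LE, DF]
Visit JD → queue [TI, PU, OZ, JW, JA, HU, US, VN, FZ, LE, DF]
Visit TI; enqueue CY → queue [PU, OZ, JW, JA, HU, US, VN, FZ, LE, DF, CY]
Visit PU → queue [OZ, JW, JA, HU, US, VN, FZ, LE, DF, CY]
Visit OZ → queue [JW, JA, HU, US, VN, FZ, LE, DF, CY]
Visit JW; enqueue RH → queue [JA, HU, US, VN, FZ, LE, DF, CY, RH]
Visit JA → queue [HU, US, VN, FZ, LE, DF, CY, RH]
Visit HU → queue [US, VN, FZ, LE, DF, CY, RH]
Visit US → queue [VN, FZ, LE, DF, CY, RH]
Visit VN → queue [FZ, LE, DF, CY, RH]
Visit FZ → queue [LE, DF, CY, RH]
Visit LE → queue [DF, CY, RH]
Visit DF → queue [CY, RH]
Visit CY → queue [RH]
Visit RH → queue []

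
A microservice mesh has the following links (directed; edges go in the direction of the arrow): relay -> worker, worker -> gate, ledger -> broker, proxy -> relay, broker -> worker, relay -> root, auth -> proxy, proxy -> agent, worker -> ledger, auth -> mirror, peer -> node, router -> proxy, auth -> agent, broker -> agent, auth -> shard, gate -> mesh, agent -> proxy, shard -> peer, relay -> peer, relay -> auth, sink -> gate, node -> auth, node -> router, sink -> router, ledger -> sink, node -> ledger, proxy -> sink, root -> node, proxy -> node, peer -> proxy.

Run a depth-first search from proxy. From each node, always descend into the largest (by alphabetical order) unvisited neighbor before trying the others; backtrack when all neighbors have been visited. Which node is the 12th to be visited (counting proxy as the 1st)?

node

Visit proxy
proxy → sink
sink → router
sink → gate
gate → mesh
proxy → relay
relay → worker
worker → ledger
ledger → broker
broker → agent
relay → root
root → node
node → auth
auth → shard
shard → peer
auth → mirror

Visit order: proxy, sink, router, gate, mesh, relay, worker, ledger, broker, agent, root, node, auth, shard, peer, mirror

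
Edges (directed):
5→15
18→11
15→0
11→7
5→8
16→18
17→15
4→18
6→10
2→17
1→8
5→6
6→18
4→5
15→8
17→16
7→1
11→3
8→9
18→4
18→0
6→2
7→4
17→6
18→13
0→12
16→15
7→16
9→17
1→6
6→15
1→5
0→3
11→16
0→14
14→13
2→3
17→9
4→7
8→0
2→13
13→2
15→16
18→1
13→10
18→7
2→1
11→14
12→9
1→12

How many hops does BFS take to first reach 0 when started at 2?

3

Level 0: 2
Level 1: 1, 3, 13, 17
Level 2: 5, 6, 8, 9, 10, 12, 15, 16
Level 3: 0, 18
Level 4: 4, 7, 11, 14
0 first appears at level 3.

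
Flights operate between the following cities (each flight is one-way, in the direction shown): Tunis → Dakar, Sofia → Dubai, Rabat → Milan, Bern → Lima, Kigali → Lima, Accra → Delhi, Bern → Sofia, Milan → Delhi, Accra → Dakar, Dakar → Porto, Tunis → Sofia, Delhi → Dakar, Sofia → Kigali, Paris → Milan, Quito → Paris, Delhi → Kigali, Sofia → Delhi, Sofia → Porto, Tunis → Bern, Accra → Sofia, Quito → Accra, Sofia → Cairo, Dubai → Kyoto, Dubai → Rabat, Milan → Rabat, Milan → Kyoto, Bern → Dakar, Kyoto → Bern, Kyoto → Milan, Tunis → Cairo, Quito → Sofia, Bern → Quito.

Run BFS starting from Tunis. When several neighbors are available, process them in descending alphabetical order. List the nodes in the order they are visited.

Tunis Sofia Dakar Cairo Bern Porto Kigali Dubai Delhi Quito Lima Rabat Kyoto Paris Accra Milan

Visit Tunis; enqueue Sofia, Dakar, Cairo, Bern → queue [Sofia, Dakar, Cairo, Bern]
Visit Sofia; enqueue Porto, Kigali, Dubai, Delhi → queue [Dakar, Cairo, Bern, Porto, Kigali, Dubai, Delhi]
Visit Dakar → queue [Cairo, Bern, Porto, Kigali, Dubai, Delhi]
Visit Cairo → queue [Bern, Porto, Kigali, Dubai, Delhi]
Visit Bern; enqueue Quito, Lima → queue [Porto, Kigali, Dubai, Delhi, Quito, Lima]
Visit Porto → queue [Kigali, Dubai, Delhi, Quito, Lima]
Visit Kigali → queue [Dubai, Delhi, Quito, Lima]
Visit Dubai; enqueue Rabat, Kyoto → queue [Delhi, Quito, Lima, Rabat, Kyoto]
Visit Delhi → queue [Quito, Lima, Rabat, Kyoto]
Visit Quito; enqueue Paris, Accra → queue [Lima, Rabat, Kyoto, Paris, Accra]
Visit Lima → queue [Rabat, Kyoto, Paris, Accra]
Visit Rabat; enqueue Milan → queue [Kyoto, Paris, Accra, Milan]
Visit Kyoto → queue [Paris, Accra, Milan]
Visit Paris → queue [Accra, Milan]
Visit Accra → queue [Milan]
Visit Milan → queue []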